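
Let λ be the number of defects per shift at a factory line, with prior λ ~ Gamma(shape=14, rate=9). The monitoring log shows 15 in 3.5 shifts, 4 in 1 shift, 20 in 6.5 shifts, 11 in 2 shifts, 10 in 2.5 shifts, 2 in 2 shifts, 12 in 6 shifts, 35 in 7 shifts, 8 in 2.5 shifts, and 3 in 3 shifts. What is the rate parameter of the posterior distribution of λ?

45

Total count: 15 + 4 + 20 + 11 + 10 + 2 + 12 + 35 + 8 + 3 = 120.
Total exposure: 3.5 + 1 + 6.5 + 2 + 2.5 + 2 + 6 + 7 + 2.5 + 3 = 36 shifts.
The Gamma prior is conjugate for the Poisson rate, so λ | data ~ Gamma(14+120, 9+36) = Gamma(134, 45).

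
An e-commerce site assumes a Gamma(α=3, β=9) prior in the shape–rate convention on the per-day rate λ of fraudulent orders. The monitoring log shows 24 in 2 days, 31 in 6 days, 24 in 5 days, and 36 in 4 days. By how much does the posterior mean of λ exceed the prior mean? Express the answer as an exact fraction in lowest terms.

Total count: 24 + 31 + 24 + 36 = 115.
Total exposure: 2 + 6 + 5 + 4 = 17 days.
By Gamma–Poisson conjugacy, the posterior is Gamma(α + Σx, β + Σt) = Gamma(3 + 115, 9 + 17) = Gamma(118, 26).
Posterior mean = 118/26 = 59/13; prior mean = 3/9 = 1/3. Difference = 59/13 − 1/3 = 164/39.

164/39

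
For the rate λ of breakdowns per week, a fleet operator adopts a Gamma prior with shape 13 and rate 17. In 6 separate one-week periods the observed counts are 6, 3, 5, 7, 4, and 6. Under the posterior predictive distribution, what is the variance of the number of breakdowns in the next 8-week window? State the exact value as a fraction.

10912/529

Total count: 6 + 3 + 5 + 7 + 4 + 6 = 31.
Total exposure: 6 weeks.
Gamma(α, β) with Poisson data over total exposure Σt gives posterior Gamma(α+Σx, β+Σt) = Gamma(44, 23).
The posterior predictive for a window of length T is Negative Binomial with variance T·α'·(β'+T)/β'² = 8·44·31/529 = 10912/529.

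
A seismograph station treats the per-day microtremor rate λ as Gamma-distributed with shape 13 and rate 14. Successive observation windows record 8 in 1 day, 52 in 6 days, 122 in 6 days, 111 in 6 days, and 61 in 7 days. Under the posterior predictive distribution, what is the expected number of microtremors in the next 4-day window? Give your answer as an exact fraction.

Total count: 8 + 52 + 122 + 111 + 61 = 354.
Total exposure: 1 + 6 + 6 + 6 + 7 = 26 days.
By Gamma–Poisson conjugacy, the posterior is Gamma(α + Σx, β + Σt) = Gamma(13 + 354, 14 + 26) = Gamma(367, 40).
Predictive mean over a 4-day window = T·E[λ|data] = 4·367/40 = 367/10.

367/10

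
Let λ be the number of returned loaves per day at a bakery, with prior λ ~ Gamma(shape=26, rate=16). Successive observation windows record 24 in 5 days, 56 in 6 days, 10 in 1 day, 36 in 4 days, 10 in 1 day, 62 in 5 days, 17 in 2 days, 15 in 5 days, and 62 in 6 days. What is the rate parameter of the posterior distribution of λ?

51

Total count: 24 + 56 + 10 + 36 + 10 + 62 + 17 + 15 + 62 = 292.
Total exposure: 5 + 6 + 1 + 4 + 1 + 5 + 2 + 5 + 6 = 35 days.
Gamma(α, β) with Poisson data over total exposure Σt gives posterior Gamma(α+Σx, β+Σt) = Gamma(318, 51).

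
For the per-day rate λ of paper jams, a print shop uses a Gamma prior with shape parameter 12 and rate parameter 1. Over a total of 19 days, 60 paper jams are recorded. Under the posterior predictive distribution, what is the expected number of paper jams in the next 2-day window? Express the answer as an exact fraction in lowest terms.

36/5

Total count 60 over total exposure 19 days.
By Gamma–Poisson conjugacy, the posterior is Gamma(α + Σx, β + Σt) = Gamma(12 + 60, 1 + 19) = Gamma(72, 20).
Predictive mean over a 2-day window = T·E[λ|data] = 2·72/20 = 36/5.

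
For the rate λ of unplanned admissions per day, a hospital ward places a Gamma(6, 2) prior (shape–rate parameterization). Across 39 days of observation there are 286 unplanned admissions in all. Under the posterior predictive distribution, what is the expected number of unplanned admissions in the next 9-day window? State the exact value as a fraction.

Total count 286 over total exposure 39 days.
The Gamma prior is conjugate for the Poisson rate, so λ | data ~ Gamma(6+286, 2+39) = Gamma(292, 41).
Predictive mean over a 9-day window = T·E[λ|data] = 9·292/41 = 2628/41.

2628/41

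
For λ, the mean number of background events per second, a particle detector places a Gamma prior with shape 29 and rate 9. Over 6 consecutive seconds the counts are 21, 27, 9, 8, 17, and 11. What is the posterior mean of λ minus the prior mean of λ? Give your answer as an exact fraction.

221/45

Total count: 21 + 27 + 9 + 8 + 17 + 11 = 93.
Total exposure: 6 seconds.
Posterior: α' = 29 + 93 = 122, β' = 9 + 6 = 15.
Posterior mean = 122/15 = 122/15; prior mean = 29/9 = 29/9. Difference = 122/15 − 29/9 = 221/45.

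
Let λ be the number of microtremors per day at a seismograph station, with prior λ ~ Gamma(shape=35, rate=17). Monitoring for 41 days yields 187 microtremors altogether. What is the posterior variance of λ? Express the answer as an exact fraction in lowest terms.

111/1682

Total count 187 over total exposure 41 days.
By Gamma–Poisson conjugacy, the posterior is Gamma(α + Σx, β + Σt) = Gamma(35 + 187, 17 + 41) = Gamma(222, 58).
Posterior variance = α'/β'² = 222/3364 = 111/1682.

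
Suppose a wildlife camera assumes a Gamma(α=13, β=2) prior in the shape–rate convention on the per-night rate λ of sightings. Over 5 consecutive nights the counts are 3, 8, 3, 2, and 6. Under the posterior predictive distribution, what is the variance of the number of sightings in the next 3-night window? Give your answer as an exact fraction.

Total count: 3 + 8 + 3 + 2 + 6 = 22.
Total exposure: 5 nights.
Conjugate update: add total count to the shape and total exposure to the rate, giving Gamma(35, 7).
The posterior predictive for a window of length T is Negative Binomial with variance T·α'·(β'+T)/β'² = 3·35·10/49 = 150/7.

150/7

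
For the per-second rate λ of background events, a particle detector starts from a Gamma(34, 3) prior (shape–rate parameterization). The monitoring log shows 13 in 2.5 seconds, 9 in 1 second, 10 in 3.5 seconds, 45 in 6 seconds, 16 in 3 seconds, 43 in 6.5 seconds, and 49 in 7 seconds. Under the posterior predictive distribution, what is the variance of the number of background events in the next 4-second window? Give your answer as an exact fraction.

127896/4225

Total count: 13 + 9 + 10 + 45 + 16 + 43 + 49 = 185.
Total exposure: 2.5 + 1 + 3.5 + 6 + 3 + 6.5 + 7 = 29.5 seconds.
By Gamma–Poisson conjugacy, the posterior is Gamma(α + Σx, β + Σt) = Gamma(34 + 185, 3 + 29.5) = Gamma(219, 65/2).
The posterior predictive for a window of length T is Negative Binomial with variance T·α'·(β'+T)/β'² = 4·219·(73/2)/(4225/4) = 127896/4225.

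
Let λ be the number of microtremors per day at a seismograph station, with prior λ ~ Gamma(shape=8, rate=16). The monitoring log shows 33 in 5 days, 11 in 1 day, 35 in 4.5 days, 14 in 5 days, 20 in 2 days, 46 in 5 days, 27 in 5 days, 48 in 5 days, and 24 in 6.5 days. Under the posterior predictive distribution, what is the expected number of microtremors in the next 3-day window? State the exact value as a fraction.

798/55

Total count: 33 + 11 + 35 + 14 + 20 + 46 + 27 + 48 + 24 = 258.
Total exposure: 5 + 1 + 4.5 + 5 + 2 + 5 + 5 + 5 + 6.5 = 39 days.
Conjugate update: add total count to the shape and total exposure to the rate, giving Gamma(266, 55).
Predictive mean over a 3-day window = T·E[λ|data] = 3·266/55 = 798/55.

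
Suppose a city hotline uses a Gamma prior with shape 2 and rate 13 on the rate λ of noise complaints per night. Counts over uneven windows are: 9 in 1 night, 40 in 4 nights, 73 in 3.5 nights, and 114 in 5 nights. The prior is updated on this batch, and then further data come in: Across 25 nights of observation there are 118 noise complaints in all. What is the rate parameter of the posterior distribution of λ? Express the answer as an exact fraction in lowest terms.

103/2

Total count: 9 + 40 + 73 + 114 = 236.
Total exposure: 1 + 4 + 3.5 + 5 = 13.5 nights.
After the first batch: Gamma(2 + 236, 13 + 13.5) = Gamma(238, 53/2).
Total count 118 over total exposure 25 nights.
After the second batch: Gamma(238 + 118, 53/2 + 25) = Gamma(356, 103/2).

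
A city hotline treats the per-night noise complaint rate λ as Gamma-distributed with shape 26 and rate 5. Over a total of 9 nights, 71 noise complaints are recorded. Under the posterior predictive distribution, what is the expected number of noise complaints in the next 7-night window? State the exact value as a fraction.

Total count 71 over total exposure 9 nights.
Gamma(α, β) with Poisson data over total exposure Σt gives posterior Gamma(α+Σx, β+Σt) = Gamma(97, 14).
Predictive mean over a 7-night window = T·E[λ|data] = 7·97/14 = 97/2.

97/2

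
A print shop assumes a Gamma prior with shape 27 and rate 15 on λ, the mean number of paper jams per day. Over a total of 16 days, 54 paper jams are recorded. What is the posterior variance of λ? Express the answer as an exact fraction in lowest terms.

Total count 54 over total exposure 16 days.
Conjugate update: add total count to the shape and total exposure to the rate, giving Gamma(81, 31).
Posterior variance = α'/β'² = 81/961.

81/961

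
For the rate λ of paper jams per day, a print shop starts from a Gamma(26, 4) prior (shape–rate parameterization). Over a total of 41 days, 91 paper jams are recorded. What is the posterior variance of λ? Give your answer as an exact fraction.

13/225

Total count 91 over total exposure 41 days.
Conjugate update: add total count to the shape and total exposure to the rate, giving Gamma(117, 45).
Posterior variance = α'/β'² = 117/2025 = 13/225.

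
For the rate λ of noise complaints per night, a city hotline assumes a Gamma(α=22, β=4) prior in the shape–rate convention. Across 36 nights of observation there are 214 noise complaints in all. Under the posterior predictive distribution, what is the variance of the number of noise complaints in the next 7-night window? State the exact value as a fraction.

Total count 214 over total exposure 36 nights.
Gamma(α, β) with Poisson data over total exposure Σt gives posterior Gamma(α+Σx, β+Σt) = Gamma(236, 40).
The posterior predictive for a window of length T is Negative Binomial with variance T·α'·(β'+T)/β'² = 7·236·47/1600 = 19411/400.

19411/400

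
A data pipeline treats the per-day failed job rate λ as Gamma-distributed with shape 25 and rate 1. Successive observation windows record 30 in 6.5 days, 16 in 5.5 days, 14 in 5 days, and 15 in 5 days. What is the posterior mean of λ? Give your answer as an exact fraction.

100/23

Total count: 30 + 16 + 14 + 15 = 75.
Total exposure: 6.5 + 5.5 + 5 + 5 = 22 days.
By Gamma–Poisson conjugacy, the posterior is Gamma(α + Σx, β + Σt) = Gamma(25 + 75, 1 + 22) = Gamma(100, 23).
Posterior mean = α'/β' = 100/23.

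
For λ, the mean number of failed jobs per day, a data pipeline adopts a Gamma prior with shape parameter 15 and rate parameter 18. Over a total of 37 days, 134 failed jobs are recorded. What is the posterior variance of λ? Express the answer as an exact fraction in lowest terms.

149/3025

Total count 134 over total exposure 37 days.
Posterior: α' = 15 + 134 = 149, β' = 18 + 37 = 55.
Posterior variance = α'/β'² = 149/3025.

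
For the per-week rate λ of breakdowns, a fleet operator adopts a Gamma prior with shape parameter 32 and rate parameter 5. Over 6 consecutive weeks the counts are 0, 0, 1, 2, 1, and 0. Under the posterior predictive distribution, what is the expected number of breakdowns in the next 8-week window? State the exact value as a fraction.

Total count: 0 + 0 + 1 + 2 + 1 + 0 = 4.
Total exposure: 6 weeks.
Posterior: α' = 32 + 4 = 36, β' = 5 + 6 = 11.
Predictive mean over an 8-week window = T·E[λ|data] = 8·36/11 = 288/11.

288/11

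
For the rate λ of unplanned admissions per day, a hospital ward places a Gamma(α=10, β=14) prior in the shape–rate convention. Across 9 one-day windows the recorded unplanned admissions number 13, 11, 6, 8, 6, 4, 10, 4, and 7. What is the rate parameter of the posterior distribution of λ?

23

Total count: 13 + 11 + 6 + 8 + 6 + 4 + 10 + 4 + 7 = 69.
Total exposure: 9 days.
By Gamma–Poisson conjugacy, the posterior is Gamma(α + Σx, β + Σt) = Gamma(10 + 69, 14 + 9) = Gamma(79, 23).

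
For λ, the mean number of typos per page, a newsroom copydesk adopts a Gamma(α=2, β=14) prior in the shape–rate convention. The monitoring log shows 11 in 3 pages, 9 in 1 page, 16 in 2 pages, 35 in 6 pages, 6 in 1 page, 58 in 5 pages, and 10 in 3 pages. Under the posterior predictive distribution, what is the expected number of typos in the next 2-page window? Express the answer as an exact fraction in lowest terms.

42/5

Total count: 11 + 9 + 16 + 35 + 6 + 58 + 10 = 145.
Total exposure: 3 + 1 + 2 + 6 + 1 + 5 + 3 = 21 pages.
The Gamma prior is conjugate for the Poisson rate, so λ | data ~ Gamma(2+145, 14+21) = Gamma(147, 35).
Predictive mean over a 2-page window = T·E[λ|data] = 2·147/35 = 42/5.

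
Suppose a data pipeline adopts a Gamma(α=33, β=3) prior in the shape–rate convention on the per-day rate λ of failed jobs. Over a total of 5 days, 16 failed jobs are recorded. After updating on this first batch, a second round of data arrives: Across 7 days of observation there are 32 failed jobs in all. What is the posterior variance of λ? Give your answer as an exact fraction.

Total count 16 over total exposure 5 days.
After the first batch: Gamma(33 + 16, 3 + 5) = Gamma(49, 8).
Total count 32 over total exposure 7 days.
After the second batch: Gamma(49 + 32, 8 + 7) = Gamma(81, 15).
Posterior variance = α'/β'² = 81/225 = 9/25.

9/25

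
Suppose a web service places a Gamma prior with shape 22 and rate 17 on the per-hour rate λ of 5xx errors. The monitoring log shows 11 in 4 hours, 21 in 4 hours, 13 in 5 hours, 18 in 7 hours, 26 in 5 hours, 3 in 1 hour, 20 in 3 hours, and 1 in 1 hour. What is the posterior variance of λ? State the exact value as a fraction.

Total count: 11 + 21 + 13 + 18 + 26 + 3 + 20 + 1 = 113.
Total exposure: 4 + 4 + 5 + 7 + 5 + 1 + 3 + 1 = 30 hours.
Posterior: α' = 22 + 113 = 135, β' = 17 + 30 = 47.
Posterior variance = α'/β'² = 135/2209.

135/2209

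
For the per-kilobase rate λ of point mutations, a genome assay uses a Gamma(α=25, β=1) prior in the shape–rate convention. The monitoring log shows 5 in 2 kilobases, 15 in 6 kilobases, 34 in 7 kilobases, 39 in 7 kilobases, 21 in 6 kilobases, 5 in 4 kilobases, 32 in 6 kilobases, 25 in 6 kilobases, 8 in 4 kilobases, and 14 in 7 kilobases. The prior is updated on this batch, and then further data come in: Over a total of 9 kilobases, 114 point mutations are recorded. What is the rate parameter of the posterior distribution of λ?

65

Total count: 5 + 15 + 34 + 39 + 21 + 5 + 32 + 25 + 8 + 14 = 198.
Total exposure: 2 + 6 + 7 + 7 + 6 + 4 + 6 + 6 + 4 + 7 = 55 kilobases.
After the first batch: Gamma(25 + 198, 1 + 55) = Gamma(223, 56).
Total count 114 over total exposure 9 kilobases.
After the second batch: Gamma(223 + 114, 56 + 9) = Gamma(337, 65).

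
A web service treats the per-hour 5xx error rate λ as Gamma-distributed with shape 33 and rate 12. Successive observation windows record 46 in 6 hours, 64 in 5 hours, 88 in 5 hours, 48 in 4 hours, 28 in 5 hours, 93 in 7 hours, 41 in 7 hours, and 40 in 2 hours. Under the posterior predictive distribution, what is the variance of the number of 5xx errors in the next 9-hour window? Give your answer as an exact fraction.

268398/2809

Total count: 46 + 64 + 88 + 48 + 28 + 93 + 41 + 40 = 448.
Total exposure: 6 + 5 + 5 + 4 + 5 + 7 + 7 + 2 = 41 hours.
Posterior: α' = 33 + 448 = 481, β' = 12 + 41 = 53.
The posterior predictive for a window of length T is Negative Binomial with variance T·α'·(β'+T)/β'² = 9·481·62/2809 = 268398/2809.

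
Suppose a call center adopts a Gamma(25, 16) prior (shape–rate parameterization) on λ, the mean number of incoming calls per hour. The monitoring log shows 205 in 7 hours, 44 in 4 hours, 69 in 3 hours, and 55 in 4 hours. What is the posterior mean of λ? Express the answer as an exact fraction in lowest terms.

199/17

Total count: 205 + 44 + 69 + 55 = 373.
Total exposure: 7 + 4 + 3 + 4 = 18 hours.
Gamma(α, β) with Poisson data over total exposure Σt gives posterior Gamma(α+Σx, β+Σt) = Gamma(398, 34).
Posterior mean = α'/β' = 398/34 = 199/17.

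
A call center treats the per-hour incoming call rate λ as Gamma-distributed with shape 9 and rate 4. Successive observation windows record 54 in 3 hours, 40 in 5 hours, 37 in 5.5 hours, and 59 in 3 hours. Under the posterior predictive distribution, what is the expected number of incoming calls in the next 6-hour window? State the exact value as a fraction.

2388/41

Total count: 54 + 40 + 37 + 59 = 190.
Total exposure: 3 + 5 + 5.5 + 3 = 16.5 hours.
Conjugate update: add total count to the shape and total exposure to the rate, giving Gamma(199, 41/2).
Predictive mean over a 6-hour window = T·E[λ|data] = 6·199/(41/2) = 2388/41.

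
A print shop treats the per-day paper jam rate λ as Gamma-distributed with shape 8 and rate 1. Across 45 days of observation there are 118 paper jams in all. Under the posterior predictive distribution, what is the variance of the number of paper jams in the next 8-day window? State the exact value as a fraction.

Total count 118 over total exposure 45 days.
By Gamma–Poisson conjugacy, the posterior is Gamma(α + Σx, β + Σt) = Gamma(8 + 118, 1 + 45) = Gamma(126, 46).
The posterior predictive for a window of length T is Negative Binomial with variance T·α'·(β'+T)/β'² = 8·126·54/2116 = 13608/529.

13608/529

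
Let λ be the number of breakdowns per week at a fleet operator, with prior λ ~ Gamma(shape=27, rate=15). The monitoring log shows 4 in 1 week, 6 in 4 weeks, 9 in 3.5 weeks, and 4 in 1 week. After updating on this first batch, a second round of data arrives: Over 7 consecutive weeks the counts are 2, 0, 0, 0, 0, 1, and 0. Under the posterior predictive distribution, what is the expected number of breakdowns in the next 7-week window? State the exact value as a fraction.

Total count: 4 + 6 + 9 + 4 = 23.
Total exposure: 1 + 4 + 3.5 + 1 = 9.5 weeks.
After the first batch: Gamma(27 + 23, 15 + 9.5) = Gamma(50, 49/2).
Total count: 2 + 0 + 0 + 0 + 0 + 1 + 0 = 3.
Total exposure: 7 weeks.
After the second batch: Gamma(50 + 3, 49/2 + 7) = Gamma(53, 63/2).
Predictive mean over a 7-week window = T·E[λ|data] = 7·53/(63/2) = 106/9.

106/9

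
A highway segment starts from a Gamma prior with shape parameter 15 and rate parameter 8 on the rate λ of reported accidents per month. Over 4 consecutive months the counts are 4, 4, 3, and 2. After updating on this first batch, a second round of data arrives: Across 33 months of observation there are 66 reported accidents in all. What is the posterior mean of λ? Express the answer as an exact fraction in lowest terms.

Total count: 4 + 4 + 3 + 2 = 13.
Total exposure: 4 months.
After the first batch: Gamma(15 + 13, 8 + 4) = Gamma(28, 12).
Total count 66 over total exposure 33 months.
After the second batch: Gamma(28 + 66, 12 + 33) = Gamma(94, 45).
Posterior mean = α'/β' = 94/45.

94/45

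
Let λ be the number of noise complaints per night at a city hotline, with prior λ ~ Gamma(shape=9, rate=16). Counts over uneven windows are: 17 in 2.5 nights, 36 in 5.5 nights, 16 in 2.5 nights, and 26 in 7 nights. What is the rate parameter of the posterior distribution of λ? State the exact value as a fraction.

67/2

Total count: 17 + 36 + 16 + 26 = 95.
Total exposure: 2.5 + 5.5 + 2.5 + 7 = 17.5 nights.
By Gamma–Poisson conjugacy, the posterior is Gamma(α + Σx, β + Σt) = Gamma(9 + 95, 16 + 17.5) = Gamma(104, 67/2).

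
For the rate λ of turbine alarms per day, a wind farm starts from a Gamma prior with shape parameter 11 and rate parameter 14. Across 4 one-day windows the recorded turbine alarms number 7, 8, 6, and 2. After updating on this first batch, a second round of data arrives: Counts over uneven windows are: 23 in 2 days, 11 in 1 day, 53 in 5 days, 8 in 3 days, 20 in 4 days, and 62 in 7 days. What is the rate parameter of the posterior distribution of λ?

40

Total count: 7 + 8 + 6 + 2 = 23.
Total exposure: 4 days.
After the first batch: Gamma(11 + 23, 14 + 4) = Gamma(34, 18).
Total count: 23 + 11 + 53 + 8 + 20 + 62 = 177.
Total exposure: 2 + 1 + 5 + 3 + 4 + 7 = 22 days.
After the second batch: Gamma(34 + 177, 18 + 22) = Gamma(211, 40).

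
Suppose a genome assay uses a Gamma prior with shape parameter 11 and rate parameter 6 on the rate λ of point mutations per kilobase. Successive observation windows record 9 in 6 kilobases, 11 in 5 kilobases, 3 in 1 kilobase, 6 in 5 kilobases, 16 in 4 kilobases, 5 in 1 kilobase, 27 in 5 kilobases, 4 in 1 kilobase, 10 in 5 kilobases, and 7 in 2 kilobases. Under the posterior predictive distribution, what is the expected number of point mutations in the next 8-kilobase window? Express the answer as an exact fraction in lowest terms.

Total count: 9 + 11 + 3 + 6 + 16 + 5 + 27 + 4 + 10 + 7 = 98.
Total exposure: 6 + 5 + 1 + 5 + 4 + 1 + 5 + 1 + 5 + 2 = 35 kilobases.
Conjugate update: add total count to the shape and total exposure to the rate, giving Gamma(109, 41).
Predictive mean over an 8-kilobase window = T·E[λ|data] = 8·109/41 = 872/41.

872/41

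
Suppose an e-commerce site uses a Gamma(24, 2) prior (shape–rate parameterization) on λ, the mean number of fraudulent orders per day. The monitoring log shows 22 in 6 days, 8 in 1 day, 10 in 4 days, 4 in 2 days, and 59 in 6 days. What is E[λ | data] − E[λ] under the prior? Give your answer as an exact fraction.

-125/21

Total count: 22 + 8 + 10 + 4 + 59 = 103.
Total exposure: 6 + 1 + 4 + 2 + 6 = 19 days.
Gamma(α, β) with Poisson data over total exposure Σt gives posterior Gamma(α+Σx, β+Σt) = Gamma(127, 21).
Posterior mean = 127/21 = 127/21; prior mean = 24/2 = 12. Difference = 127/21 − 12 = -125/21.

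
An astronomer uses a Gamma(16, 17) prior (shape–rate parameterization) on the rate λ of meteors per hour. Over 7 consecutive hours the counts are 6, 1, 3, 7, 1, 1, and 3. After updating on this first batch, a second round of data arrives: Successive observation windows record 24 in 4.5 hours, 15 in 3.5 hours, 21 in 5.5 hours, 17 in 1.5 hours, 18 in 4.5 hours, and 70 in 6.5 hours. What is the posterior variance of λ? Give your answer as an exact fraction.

Total count: 6 + 1 + 3 + 7 + 1 + 1 + 3 = 22.
Total exposure: 7 hours.
After the first batch: Gamma(16 + 22, 17 + 7) = Gamma(38, 24).
Total count: 24 + 15 + 21 + 17 + 18 + 70 = 165.
Total exposure: 4.5 + 3.5 + 5.5 + 1.5 + 4.5 + 6.5 = 26 hours.
After the second batch: Gamma(38 + 165, 24 + 26) = Gamma(203, 50).
Posterior variance = α'/β'² = 203/2500.

203/2500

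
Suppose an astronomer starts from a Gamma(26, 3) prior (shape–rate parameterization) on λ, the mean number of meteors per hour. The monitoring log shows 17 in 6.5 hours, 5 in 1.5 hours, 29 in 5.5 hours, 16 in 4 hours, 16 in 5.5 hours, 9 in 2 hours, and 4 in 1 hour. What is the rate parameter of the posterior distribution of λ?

29

Total count: 17 + 5 + 29 + 16 + 16 + 9 + 4 = 96.
Total exposure: 6.5 + 1.5 + 5.5 + 4 + 5.5 + 2 + 1 = 26 hours.
By Gamma–Poisson conjugacy, the posterior is Gamma(α + Σx, β + Σt) = Gamma(26 + 96, 3 + 26) = Gamma(122, 29).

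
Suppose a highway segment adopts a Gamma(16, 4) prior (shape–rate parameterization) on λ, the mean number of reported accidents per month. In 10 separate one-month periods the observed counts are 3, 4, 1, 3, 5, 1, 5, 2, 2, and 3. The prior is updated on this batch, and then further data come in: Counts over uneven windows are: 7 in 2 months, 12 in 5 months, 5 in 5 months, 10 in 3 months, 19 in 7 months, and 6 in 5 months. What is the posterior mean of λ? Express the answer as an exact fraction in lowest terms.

104/41

Total count: 3 + 4 + 1 + 3 + 5 + 1 + 5 + 2 + 2 + 3 = 29.
Total exposure: 10 months.
After the first batch: Gamma(16 + 29, 4 + 10) = Gamma(45, 14).
Total count: 7 + 12 + 5 + 10 + 19 + 6 = 59.
Total exposure: 2 + 5 + 5 + 3 + 7 + 5 = 27 months.
After the second batch: Gamma(45 + 59, 14 + 27) = Gamma(104, 41).
Posterior mean = α'/β' = 104/41.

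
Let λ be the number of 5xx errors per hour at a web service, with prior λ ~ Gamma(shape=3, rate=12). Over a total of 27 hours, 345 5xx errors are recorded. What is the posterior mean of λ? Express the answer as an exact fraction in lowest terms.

Total count 345 over total exposure 27 hours.
Gamma(α, β) with Poisson data over total exposure Σt gives posterior Gamma(α+Σx, β+Σt) = Gamma(348, 39).
Posterior mean = α'/β' = 348/39 = 116/13.

116/13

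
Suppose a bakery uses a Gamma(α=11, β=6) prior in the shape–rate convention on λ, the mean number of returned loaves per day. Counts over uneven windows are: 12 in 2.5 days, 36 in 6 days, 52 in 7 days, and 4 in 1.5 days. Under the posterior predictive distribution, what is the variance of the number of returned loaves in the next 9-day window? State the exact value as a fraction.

1440/23

Total count: 12 + 36 + 52 + 4 = 104.
Total exposure: 2.5 + 6 + 7 + 1.5 = 17 days.
The Gamma prior is conjugate for the Poisson rate, so λ | data ~ Gamma(11+104, 6+17) = Gamma(115, 23).
The posterior predictive for a window of length T is Negative Binomial with variance T·α'·(β'+T)/β'² = 9·115·32/529 = 1440/23.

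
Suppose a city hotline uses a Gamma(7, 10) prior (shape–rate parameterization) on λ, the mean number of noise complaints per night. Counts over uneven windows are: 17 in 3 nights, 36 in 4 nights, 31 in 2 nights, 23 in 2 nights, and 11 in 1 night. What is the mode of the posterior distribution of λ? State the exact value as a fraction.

62/11

Total count: 17 + 36 + 31 + 23 + 11 = 118.
Total exposure: 3 + 4 + 2 + 2 + 1 = 12 nights.
The Gamma prior is conjugate for the Poisson rate, so λ | data ~ Gamma(7+118, 10+12) = Gamma(125, 22).
Posterior mode = (α'−1)/β' = 124/22 = 62/11.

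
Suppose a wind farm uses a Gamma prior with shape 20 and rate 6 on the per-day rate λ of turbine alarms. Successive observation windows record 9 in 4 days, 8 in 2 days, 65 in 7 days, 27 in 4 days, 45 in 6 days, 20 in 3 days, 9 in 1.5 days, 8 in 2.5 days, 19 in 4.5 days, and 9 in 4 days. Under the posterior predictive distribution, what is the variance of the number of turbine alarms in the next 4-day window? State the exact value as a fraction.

185464/7921

Total count: 9 + 8 + 65 + 27 + 45 + 20 + 9 + 8 + 19 + 9 = 219.
Total exposure: 4 + 2 + 7 + 4 + 6 + 3 + 1.5 + 2.5 + 4.5 + 4 = 38.5 days.
The Gamma prior is conjugate for the Poisson rate, so λ | data ~ Gamma(20+219, 6+38.5) = Gamma(239, 89/2).
The posterior predictive for a window of length T is Negative Binomial with variance T·α'·(β'+T)/β'² = 4·239·(97/2)/(7921/4) = 185464/7921.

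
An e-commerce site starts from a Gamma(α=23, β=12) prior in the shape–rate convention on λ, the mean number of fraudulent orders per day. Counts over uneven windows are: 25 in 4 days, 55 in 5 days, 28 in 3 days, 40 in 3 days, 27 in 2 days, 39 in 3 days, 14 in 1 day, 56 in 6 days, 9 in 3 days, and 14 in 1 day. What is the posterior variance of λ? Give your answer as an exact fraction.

330/1849

Total count: 25 + 55 + 28 + 40 + 27 + 39 + 14 + 56 + 9 + 14 = 307.
Total exposure: 4 + 5 + 3 + 3 + 2 + 3 + 1 + 6 + 3 + 1 = 31 days.
Conjugate update: add total count to the shape and total exposure to the rate, giving Gamma(330, 43).
Posterior variance = α'/β'² = 330/1849.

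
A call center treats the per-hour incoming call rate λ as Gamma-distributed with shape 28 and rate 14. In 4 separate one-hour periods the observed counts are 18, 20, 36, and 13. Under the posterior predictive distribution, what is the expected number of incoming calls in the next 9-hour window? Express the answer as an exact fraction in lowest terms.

Total count: 18 + 20 + 36 + 13 = 87.
Total exposure: 4 hours.
Posterior: α' = 28 + 87 = 115, β' = 14 + 4 = 18.
Predictive mean over a 9-hour window = T·E[λ|data] = 9·115/18 = 115/2.

115/2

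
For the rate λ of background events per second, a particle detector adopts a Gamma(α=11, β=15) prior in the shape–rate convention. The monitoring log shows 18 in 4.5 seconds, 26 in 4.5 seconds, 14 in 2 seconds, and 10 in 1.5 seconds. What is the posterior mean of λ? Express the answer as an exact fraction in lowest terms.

Total count: 18 + 26 + 14 + 10 = 68.
Total exposure: 4.5 + 4.5 + 2 + 1.5 = 12.5 seconds.
Gamma(α, β) with Poisson data over total exposure Σt gives posterior Gamma(α+Σx, β+Σt) = Gamma(79, 55/2).
Posterior mean = α'/β' = 79/(55/2) = 158/55.

158/55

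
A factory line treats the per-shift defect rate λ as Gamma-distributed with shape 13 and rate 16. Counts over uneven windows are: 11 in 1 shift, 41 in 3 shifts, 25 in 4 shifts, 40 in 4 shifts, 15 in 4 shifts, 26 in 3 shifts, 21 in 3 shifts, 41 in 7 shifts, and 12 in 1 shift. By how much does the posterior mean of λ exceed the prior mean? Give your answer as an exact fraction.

Total count: 11 + 41 + 25 + 40 + 15 + 26 + 21 + 41 + 12 = 232.
Total exposure: 1 + 3 + 4 + 4 + 4 + 3 + 3 + 7 + 1 = 30 shifts.
The Gamma prior is conjugate for the Poisson rate, so λ | data ~ Gamma(13+232, 16+30) = Gamma(245, 46).
Posterior mean = 245/46 = 245/46; prior mean = 13/16 = 13/16. Difference = 245/46 − 13/16 = 1661/368.

1661/368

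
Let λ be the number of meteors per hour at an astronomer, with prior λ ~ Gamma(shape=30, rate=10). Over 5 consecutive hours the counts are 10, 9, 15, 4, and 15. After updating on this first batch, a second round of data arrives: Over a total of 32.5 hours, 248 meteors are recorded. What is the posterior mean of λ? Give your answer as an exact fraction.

662/95

Total count: 10 + 9 + 15 + 4 + 15 = 53.
Total exposure: 5 hours.
After the first batch: Gamma(30 + 53, 10 + 5) = Gamma(83, 15).
Total count 248 over total exposure 32.5 hours.
After the second batch: Gamma(83 + 248, 15 + 32.5) = Gamma(331, 95/2).
Posterior mean = α'/β' = 331/(95/2) = 662/95.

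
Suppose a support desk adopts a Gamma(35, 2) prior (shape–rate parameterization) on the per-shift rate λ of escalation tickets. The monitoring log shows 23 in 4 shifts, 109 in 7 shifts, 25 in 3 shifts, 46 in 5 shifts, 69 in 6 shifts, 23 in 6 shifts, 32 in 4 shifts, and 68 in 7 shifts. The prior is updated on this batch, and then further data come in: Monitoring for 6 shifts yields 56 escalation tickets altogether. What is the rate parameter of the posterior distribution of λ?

Total count: 23 + 109 + 25 + 46 + 69 + 23 + 32 + 68 = 395.
Total exposure: 4 + 7 + 3 + 5 + 6 + 6 + 4 + 7 = 42 shifts.
After the first batch: Gamma(35 + 395, 2 + 42) = Gamma(430, 44).
Total count 56 over total exposure 6 shifts.
After the second batch: Gamma(430 + 56, 44 + 6) = Gamma(486, 50).

50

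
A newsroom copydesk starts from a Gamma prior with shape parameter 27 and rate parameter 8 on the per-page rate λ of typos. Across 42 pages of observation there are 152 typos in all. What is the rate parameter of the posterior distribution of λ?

50

Total count 152 over total exposure 42 pages.
Gamma(α, β) with Poisson data over total exposure Σt gives posterior Gamma(α+Σx, β+Σt) = Gamma(179, 50).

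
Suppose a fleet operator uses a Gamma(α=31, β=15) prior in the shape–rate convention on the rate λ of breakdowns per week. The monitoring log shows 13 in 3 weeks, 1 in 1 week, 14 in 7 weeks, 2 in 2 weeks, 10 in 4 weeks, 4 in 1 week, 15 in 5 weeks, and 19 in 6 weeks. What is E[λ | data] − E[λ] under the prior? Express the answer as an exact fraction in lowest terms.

Total count: 13 + 1 + 14 + 2 + 10 + 4 + 15 + 19 = 78.
Total exposure: 3 + 1 + 7 + 2 + 4 + 1 + 5 + 6 = 29 weeks.
By Gamma–Poisson conjugacy, the posterior is Gamma(α + Σx, β + Σt) = Gamma(31 + 78, 15 + 29) = Gamma(109, 44).
Posterior mean = 109/44 = 109/44; prior mean = 31/15 = 31/15. Difference = 109/44 − 31/15 = 271/660.

271/660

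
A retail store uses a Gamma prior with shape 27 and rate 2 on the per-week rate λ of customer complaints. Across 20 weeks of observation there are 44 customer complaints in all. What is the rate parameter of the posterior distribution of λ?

22

Total count 44 over total exposure 20 weeks.
Posterior: α' = 27 + 44 = 71, β' = 2 + 20 = 22.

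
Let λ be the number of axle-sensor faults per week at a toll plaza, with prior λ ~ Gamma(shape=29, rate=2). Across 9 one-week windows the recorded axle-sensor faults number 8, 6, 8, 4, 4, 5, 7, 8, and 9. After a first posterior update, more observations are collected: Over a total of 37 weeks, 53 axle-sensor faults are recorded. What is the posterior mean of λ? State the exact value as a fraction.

47/16

Total count: 8 + 6 + 8 + 4 + 4 + 5 + 7 + 8 + 9 = 59.
Total exposure: 9 weeks.
After the first batch: Gamma(29 + 59, 2 + 9) = Gamma(88, 11).
Total count 53 over total exposure 37 weeks.
After the second batch: Gamma(88 + 53, 11 + 37) = Gamma(141, 48).
Posterior mean = α'/β' = 141/48 = 47/16.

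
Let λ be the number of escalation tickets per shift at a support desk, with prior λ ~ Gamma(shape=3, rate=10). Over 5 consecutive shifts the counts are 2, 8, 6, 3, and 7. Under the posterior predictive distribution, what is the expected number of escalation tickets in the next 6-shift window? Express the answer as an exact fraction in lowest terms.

Total count: 2 + 8 + 6 + 3 + 7 = 26.
Total exposure: 5 shifts.
Conjugate update: add total count to the shape and total exposure to the rate, giving Gamma(29, 15).
Predictive mean over a 6-shift window = T·E[λ|data] = 6·29/15 = 58/5.

58/5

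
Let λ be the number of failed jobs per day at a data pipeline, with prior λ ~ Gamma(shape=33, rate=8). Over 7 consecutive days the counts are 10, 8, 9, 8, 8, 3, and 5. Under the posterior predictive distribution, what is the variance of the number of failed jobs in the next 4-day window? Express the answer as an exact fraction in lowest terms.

Total count: 10 + 8 + 9 + 8 + 8 + 3 + 5 = 51.
Total exposure: 7 days.
Conjugate update: add total count to the shape and total exposure to the rate, giving Gamma(84, 15).
The posterior predictive for a window of length T is Negative Binomial with variance T·α'·(β'+T)/β'² = 4·84·19/225 = 2128/75.

2128/75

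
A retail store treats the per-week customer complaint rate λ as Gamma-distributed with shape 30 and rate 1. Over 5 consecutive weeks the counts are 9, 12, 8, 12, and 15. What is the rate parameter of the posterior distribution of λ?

Total count: 9 + 12 + 8 + 12 + 15 = 56.
Total exposure: 5 weeks.
Gamma(α, β) with Poisson data over total exposure Σt gives posterior Gamma(α+Σx, β+Σt) = Gamma(86, 6).

6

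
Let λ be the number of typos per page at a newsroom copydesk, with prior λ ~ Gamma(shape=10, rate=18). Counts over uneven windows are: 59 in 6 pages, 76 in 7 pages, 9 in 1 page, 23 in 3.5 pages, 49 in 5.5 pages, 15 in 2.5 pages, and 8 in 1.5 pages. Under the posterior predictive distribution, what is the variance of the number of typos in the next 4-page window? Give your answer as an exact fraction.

16268/675

Total count: 59 + 76 + 9 + 23 + 49 + 15 + 8 = 239.
Total exposure: 6 + 7 + 1 + 3.5 + 5.5 + 2.5 + 1.5 = 27 pages.
Gamma(α, β) with Poisson data over total exposure Σt gives posterior Gamma(α+Σx, β+Σt) = Gamma(249, 45).
The posterior predictive for a window of length T is Negative Binomial with variance T·α'·(β'+T)/β'² = 4·249·49/2025 = 16268/675.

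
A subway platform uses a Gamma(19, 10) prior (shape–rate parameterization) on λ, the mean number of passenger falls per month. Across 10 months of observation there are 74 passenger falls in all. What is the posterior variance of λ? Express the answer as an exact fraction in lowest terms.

Total count 74 over total exposure 10 months.
Conjugate update: add total count to the shape and total exposure to the rate, giving Gamma(93, 20).
Posterior variance = α'/β'² = 93/400.

93/400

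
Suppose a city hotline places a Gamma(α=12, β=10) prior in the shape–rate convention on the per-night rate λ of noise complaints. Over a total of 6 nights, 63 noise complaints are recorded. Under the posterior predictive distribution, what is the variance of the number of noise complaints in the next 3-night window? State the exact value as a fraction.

4275/256

Total count 63 over total exposure 6 nights.
Posterior: α' = 12 + 63 = 75, β' = 10 + 6 = 16.
The posterior predictive for a window of length T is Negative Binomial with variance T·α'·(β'+T)/β'² = 3·75·19/256 = 4275/256.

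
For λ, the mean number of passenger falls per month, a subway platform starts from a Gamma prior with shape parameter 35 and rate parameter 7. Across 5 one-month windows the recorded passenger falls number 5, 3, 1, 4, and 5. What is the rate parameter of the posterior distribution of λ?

Total count: 5 + 3 + 1 + 4 + 5 = 18.
Total exposure: 5 months.
Posterior: α' = 35 + 18 = 53, β' = 7 + 5 = 12.

12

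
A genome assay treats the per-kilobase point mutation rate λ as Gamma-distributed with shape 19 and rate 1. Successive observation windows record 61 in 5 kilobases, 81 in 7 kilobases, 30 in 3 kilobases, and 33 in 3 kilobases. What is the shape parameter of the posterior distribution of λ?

224

Total count: 61 + 81 + 30 + 33 = 205.
Total exposure: 5 + 7 + 3 + 3 = 18 kilobases.
Posterior: α' = 19 + 205 = 224, β' = 1 + 18 = 19.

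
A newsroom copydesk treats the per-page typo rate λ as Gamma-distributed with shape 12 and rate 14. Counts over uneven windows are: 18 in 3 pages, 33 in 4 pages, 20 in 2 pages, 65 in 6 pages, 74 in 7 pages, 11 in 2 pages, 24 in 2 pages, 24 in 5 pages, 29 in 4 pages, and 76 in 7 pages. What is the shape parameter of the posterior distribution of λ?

386

Total count: 18 + 33 + 20 + 65 + 74 + 11 + 24 + 24 + 29 + 76 = 374.
Total exposure: 3 + 4 + 2 + 6 + 7 + 2 + 2 + 5 + 4 + 7 = 42 pages.
By Gamma–Poisson conjugacy, the posterior is Gamma(α + Σx, β + Σt) = Gamma(12 + 374, 14 + 42) = Gamma(386, 56).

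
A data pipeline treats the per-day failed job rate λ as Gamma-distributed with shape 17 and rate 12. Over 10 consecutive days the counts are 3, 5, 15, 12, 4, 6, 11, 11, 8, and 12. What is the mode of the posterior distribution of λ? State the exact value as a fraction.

Total count: 3 + 5 + 15 + 12 + 4 + 6 + 11 + 11 + 8 + 12 = 87.
Total exposure: 10 days.
Conjugate update: add total count to the shape and total exposure to the rate, giving Gamma(104, 22).
Posterior mode = (α'−1)/β' = 103/22.

103/22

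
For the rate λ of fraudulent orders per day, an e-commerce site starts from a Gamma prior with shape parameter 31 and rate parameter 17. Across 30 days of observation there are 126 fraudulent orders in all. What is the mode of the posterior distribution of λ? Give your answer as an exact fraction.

156/47

Total count 126 over total exposure 30 days.
Gamma(α, β) with Poisson data over total exposure Σt gives posterior Gamma(α+Σx, β+Σt) = Gamma(157, 47).
Posterior mode = (α'−1)/β' = 156/47.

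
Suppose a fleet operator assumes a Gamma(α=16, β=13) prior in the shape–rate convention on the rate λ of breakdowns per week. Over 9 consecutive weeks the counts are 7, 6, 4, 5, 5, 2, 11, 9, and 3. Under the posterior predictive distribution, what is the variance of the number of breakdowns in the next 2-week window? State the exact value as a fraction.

Total count: 7 + 6 + 4 + 5 + 5 + 2 + 11 + 9 + 3 = 52.
Total exposure: 9 weeks.
By Gamma–Poisson conjugacy, the posterior is Gamma(α + Σx, β + Σt) = Gamma(16 + 52, 13 + 9) = Gamma(68, 22).
The posterior predictive for a window of length T is Negative Binomial with variance T·α'·(β'+T)/β'² = 2·68·24/484 = 816/121.

816/121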